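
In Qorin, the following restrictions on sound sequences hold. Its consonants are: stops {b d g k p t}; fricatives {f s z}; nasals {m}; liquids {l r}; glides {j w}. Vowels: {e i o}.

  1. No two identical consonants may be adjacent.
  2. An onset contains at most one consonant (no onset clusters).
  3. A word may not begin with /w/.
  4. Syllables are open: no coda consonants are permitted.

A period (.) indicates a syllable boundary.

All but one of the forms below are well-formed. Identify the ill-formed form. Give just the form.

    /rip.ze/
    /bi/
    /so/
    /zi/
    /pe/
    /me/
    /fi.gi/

/rip.ze/

/rip.ze/ — violates constraint 4: syllable 1 coda /p/ has 1 consonant (> 0) → ill-formed
/bi/ — σ1 onset /b/, coda /∅/ ok → well-formed
/so/ — σ1 onset /s/, coda /∅/ ok → well-formed
/zi/ — σ1 onset /z/, coda /∅/ ok → well-formed
/pe/ — σ1 onset /p/, coda /∅/ ok → well-formed
/me/ — σ1 onset /m/, coda /∅/ ok → well-formed
/fi.gi/ — σ1 onset /f/, coda /∅/ ok; σ2 onset /g/, coda /∅/ ok → well-formed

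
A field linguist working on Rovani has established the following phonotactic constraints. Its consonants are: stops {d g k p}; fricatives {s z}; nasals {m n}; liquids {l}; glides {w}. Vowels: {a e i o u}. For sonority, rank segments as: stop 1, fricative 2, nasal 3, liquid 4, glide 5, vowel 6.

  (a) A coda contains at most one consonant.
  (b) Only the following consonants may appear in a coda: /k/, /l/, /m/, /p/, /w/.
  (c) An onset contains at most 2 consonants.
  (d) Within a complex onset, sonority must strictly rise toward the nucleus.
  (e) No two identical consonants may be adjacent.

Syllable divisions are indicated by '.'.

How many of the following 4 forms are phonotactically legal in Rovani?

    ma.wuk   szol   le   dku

ma.wuk — σ1 onset /m/, coda /∅/ ok; σ2 onset /w/, coda /k/ ok → phonotactically legal
szol — violates constraint (d): syllable 1 onset /sz/: /s/ (fricative, 2) → /z/ (fricative, 2) does not rise → phonotactically illegal
le — σ1 onset /l/, coda /∅/ ok → phonotactically legal
dku — violates constraint (d): syllable 1 onset /dk/: /d/ (stop, 1) → /k/ (stop, 1) does not rise → phonotactically illegal
Phonotactically legal: ma.wuk, le → 2.

2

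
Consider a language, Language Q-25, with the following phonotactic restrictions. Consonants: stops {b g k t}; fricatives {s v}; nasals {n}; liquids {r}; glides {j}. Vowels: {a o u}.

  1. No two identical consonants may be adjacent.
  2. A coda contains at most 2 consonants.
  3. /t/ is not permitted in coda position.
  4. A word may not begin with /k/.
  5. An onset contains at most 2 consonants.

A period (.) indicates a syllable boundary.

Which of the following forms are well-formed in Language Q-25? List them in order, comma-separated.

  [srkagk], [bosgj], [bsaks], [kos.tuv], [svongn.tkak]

[srkagk] — violates constraint 5: syllable 1 onset /srk/ has 3 consonants (> 2) → ill-formed
[bosgj] — violates constraint 2: syllable 1 coda /sgj/ has 3 consonants (> 2) → ill-formed
[bsaks] — σ1 onset /bs/ (2C), coda /ks/ (2C) ok → well-formed
[kos.tuv] — violates constraint 4: word begins with /k/ → ill-formed
[svongn.tkak] — violates constraint 2: syllable 1 coda /ngn/ has 3 consonants (> 2) → ill-formed

[bsaks]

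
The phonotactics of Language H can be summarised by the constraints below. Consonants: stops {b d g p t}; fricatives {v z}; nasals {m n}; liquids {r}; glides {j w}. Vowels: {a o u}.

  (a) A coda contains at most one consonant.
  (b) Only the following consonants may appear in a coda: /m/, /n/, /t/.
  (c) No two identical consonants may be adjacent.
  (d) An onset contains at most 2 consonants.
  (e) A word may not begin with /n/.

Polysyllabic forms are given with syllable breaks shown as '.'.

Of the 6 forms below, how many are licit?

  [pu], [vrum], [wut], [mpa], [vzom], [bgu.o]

[pu] — σ1 onset /p/, coda /∅/ ok → licit
[vrum] — σ1 onset /vr/ (2C), coda /m/ ok → licit
[wut] — σ1 onset /w/, coda /t/ ok → licit
[mpa] — σ1 onset /mp/ (2C), coda /∅/ ok → licit
[vzom] — σ1 onset /vz/ (2C), coda /m/ ok → licit
[bgu.o] — σ1 onset /bg/ (2C), coda /∅/ ok; σ2 onset /∅/, coda /∅/ ok → licit
Licit: [pu], [vrum], [wut], [mpa], [vzom], [bgu.o] → 6.

6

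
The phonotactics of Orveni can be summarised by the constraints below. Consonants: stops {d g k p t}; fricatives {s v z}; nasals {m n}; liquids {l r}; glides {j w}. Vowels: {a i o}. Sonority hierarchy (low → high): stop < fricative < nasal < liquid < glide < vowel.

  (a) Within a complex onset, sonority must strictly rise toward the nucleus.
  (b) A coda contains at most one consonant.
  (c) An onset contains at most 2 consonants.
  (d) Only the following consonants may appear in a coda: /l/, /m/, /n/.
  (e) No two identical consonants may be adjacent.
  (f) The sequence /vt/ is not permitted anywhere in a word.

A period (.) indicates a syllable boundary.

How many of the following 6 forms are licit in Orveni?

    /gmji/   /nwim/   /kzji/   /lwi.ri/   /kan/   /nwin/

/gmji/ — violates constraint (c): syllable 1 onset /gmj/ has 3 consonants (> 2) → illicit
/nwim/ — σ1 onset /nw/ (3→5 rises), coda /m/ ok → licit
/kzji/ — violates constraint (c): syllable 1 onset /kzj/ has 3 consonants (> 2) → illicit
/lwi.ri/ — σ1 onset /lw/ (4→5 rises), coda /∅/ ok; σ2 onset /r/, coda /∅/ ok → licit
/kan/ — σ1 onset /k/, coda /n/ ok → licit
/nwin/ — σ1 onset /nw/ (3→5 rises), coda /n/ ok → licit
Licit: /nwim/, /lwi.ri/, /kan/, /nwin/ → 4.

4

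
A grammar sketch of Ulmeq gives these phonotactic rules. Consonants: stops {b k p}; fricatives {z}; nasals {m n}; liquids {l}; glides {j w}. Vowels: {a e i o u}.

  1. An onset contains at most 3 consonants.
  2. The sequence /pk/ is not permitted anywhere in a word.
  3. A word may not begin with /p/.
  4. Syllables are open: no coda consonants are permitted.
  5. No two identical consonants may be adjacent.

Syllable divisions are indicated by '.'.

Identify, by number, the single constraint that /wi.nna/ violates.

/wi.nna/: adjacent identical consonants /nn/.
This is a violation of constraint 5: "No two identical consonants may be adjacent."
The remaining constraints (1, 2, 3, 4) are satisfied.

5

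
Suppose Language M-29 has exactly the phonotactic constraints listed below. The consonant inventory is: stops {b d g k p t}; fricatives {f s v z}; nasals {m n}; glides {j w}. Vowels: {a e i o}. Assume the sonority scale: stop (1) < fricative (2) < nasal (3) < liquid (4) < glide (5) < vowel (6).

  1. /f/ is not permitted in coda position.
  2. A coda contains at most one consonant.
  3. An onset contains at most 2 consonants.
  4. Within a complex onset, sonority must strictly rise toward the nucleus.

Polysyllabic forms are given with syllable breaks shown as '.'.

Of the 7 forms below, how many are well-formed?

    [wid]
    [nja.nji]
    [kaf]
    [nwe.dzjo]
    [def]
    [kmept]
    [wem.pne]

3

[wid] — σ1 onset /w/, coda /d/ ok → well-formed
[nja.nji] — σ1 onset /nj/ (3→5 rises), coda /∅/ ok; σ2 onset /nj/ (3→5 rises), coda /∅/ ok → well-formed
[kaf] — violates constraint 1: syllable 1 coda contains /f/ → ill-formed
[nwe.dzjo] — violates constraint 3: syllable 2 onset /dzj/ has 3 consonants (> 2) → ill-formed
[def] — violates constraint 1: syllable 1 coda contains /f/ → ill-formed
[kmept] — violates constraint 2: syllable 1 coda /pt/ has 2 consonants (> 1) → ill-formed
[wem.pne] — σ1 onset /w/, coda /m/ ok; σ2 onset /pn/ (1→3 rises), coda /∅/ ok → well-formed
Well-formed: [wid], [nja.nji], [wem.pne] → 3.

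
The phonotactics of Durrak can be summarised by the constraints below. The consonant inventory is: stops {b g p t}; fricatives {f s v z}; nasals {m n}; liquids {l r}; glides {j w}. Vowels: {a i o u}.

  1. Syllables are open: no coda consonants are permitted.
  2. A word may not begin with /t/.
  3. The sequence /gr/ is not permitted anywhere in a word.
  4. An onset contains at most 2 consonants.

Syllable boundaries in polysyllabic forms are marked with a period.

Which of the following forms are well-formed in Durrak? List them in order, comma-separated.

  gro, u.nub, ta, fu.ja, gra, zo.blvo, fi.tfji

fu.ja

gro — violates constraint 3: contains banned sequence /gr/ → ill-formed
u.nub — violates constraint 1: syllable 2 coda /b/ has 1 consonant (> 0) → ill-formed
ta — violates constraint 2: word begins with /t/ → ill-formed
fu.ja — σ1 onset /f/, coda /∅/ ok; σ2 onset /j/, coda /∅/ ok → well-formed
gra — violates constraint 3: contains banned sequence /gr/ → ill-formed
zo.blvo — violates constraint 4: syllable 2 onset /blv/ has 3 consonants (> 2) → ill-formed
fi.tfji — violates constraint 4: syllable 2 onset /tfj/ has 3 consonants (> 2) → ill-formed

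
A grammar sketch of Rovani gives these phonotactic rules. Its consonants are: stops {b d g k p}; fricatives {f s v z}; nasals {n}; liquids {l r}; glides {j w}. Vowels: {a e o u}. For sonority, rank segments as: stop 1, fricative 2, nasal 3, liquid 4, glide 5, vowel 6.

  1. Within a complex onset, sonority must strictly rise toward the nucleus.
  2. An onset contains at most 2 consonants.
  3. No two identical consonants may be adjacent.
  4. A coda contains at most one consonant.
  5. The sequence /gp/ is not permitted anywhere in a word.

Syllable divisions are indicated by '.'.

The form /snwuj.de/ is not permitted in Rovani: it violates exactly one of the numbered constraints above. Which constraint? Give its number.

/snwuj.de/: syllable 1 onset /snw/ has 3 consonants (> 2).
This is a violation of constraint 2: "An onset contains at most 2 consonants."
The remaining constraints (1, 3, 4, 5) are satisfied.

2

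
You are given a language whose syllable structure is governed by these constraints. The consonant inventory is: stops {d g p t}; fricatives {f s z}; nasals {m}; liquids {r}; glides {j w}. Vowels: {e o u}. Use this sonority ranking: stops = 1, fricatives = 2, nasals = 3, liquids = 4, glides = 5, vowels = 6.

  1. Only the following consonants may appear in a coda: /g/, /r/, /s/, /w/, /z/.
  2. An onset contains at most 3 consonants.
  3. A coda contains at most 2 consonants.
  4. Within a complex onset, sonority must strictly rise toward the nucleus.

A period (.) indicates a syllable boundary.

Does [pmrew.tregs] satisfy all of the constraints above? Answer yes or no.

yes

[pmrew.tregs] — σ1 onset /pmr/ (1→3→4 rises), coda /w/ ok; σ2 onset /tr/ (1→4 rises), coda /gs/ (2C) ok → phonotactically legal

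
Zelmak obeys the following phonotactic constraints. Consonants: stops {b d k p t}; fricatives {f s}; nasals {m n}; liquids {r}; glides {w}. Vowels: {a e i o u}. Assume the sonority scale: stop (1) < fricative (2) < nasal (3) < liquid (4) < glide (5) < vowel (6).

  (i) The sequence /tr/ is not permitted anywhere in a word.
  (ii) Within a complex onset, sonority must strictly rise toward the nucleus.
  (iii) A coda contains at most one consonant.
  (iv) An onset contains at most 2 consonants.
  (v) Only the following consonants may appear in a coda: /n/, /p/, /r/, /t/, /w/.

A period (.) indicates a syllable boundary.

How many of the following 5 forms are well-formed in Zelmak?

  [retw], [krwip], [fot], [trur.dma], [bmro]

1

[retw] — violates constraint (iii): syllable 1 coda /tw/ has 2 consonants (> 1) → ill-formed
[krwip] — violates constraint (iv): syllable 1 onset /krw/ has 3 consonants (> 2) → ill-formed
[fot] — σ1 onset /f/, coda /t/ ok → well-formed
[trur.dma] — violates constraint (i): contains banned sequence /tr/ → ill-formed
[bmro] — violates constraint (iv): syllable 1 onset /bmr/ has 3 consonants (> 2) → ill-formed
Well-formed: [fot] → 1.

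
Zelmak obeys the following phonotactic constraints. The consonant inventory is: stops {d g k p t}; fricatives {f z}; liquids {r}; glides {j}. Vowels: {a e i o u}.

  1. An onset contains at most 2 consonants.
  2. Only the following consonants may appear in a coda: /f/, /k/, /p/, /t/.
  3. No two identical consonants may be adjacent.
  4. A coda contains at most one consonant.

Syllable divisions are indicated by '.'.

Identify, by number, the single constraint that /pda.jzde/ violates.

/pda.jzde/: syllable 2 onset /jzd/ has 3 consonants (> 2).
This is a violation of constraint 1: "An onset contains at most 2 consonants."
The remaining constraints (2, 3, 4) are satisfied.

1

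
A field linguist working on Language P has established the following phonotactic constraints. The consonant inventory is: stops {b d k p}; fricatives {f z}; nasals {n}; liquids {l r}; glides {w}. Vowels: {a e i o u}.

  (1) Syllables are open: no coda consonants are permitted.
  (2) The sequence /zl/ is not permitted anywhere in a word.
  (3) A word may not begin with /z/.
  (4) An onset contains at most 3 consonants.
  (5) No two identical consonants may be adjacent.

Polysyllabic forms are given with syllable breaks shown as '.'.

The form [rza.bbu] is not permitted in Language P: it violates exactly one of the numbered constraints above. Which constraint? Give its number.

5

[rza.bbu]: adjacent identical consonants /bb/.
This is a violation of constraint 5: "No two identical consonants may be adjacent."
The remaining constraints (1, 2, 3, 4) are satisfied.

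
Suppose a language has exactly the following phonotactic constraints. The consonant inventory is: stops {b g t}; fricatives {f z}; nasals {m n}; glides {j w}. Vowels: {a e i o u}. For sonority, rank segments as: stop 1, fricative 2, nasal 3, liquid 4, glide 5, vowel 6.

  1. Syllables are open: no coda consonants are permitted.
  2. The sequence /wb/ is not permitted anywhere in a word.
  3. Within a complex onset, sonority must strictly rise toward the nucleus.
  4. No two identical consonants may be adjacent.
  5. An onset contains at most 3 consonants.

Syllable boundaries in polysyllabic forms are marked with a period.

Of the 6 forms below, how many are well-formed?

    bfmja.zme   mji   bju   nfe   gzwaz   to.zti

bfmja.zme — violates constraint 5: syllable 1 onset /bfmj/ has 4 consonants (> 3) → ill-formed
mji — σ1 onset /mj/ (3→5 rises), coda /∅/ ok → well-formed
bju — σ1 onset /bj/ (1→5 rises), coda /∅/ ok → well-formed
nfe — violates constraint 3: syllable 1 onset /nf/: /n/ (nasal, 3) → /f/ (fricative, 2) does not rise → ill-formed
gzwaz — violates constraint 1: syllable 1 coda /z/ has 1 consonant (> 0) → ill-formed
to.zti — violates constraint 3: syllable 2 onset /zt/: /z/ (fricative, 2) → /t/ (stop, 1) does not rise → ill-formed
Well-formed: mji, bju → 2.

2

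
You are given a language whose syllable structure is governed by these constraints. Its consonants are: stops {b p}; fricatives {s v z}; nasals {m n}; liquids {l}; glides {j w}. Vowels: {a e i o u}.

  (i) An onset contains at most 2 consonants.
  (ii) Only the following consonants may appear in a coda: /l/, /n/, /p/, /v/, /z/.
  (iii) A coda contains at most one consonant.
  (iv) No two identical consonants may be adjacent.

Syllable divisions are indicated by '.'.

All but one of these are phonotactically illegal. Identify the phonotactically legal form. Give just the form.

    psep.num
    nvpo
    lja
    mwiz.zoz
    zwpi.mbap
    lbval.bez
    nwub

psep.num — violates constraint (ii): syllable 2 coda contains /m/, which is not a licensed coda consonant → phonotactically illegal
nvpo — violates constraint (i): syllable 1 onset /nvp/ has 3 consonants (> 2) → phonotactically illegal
lja — σ1 onset /lj/ (2C), coda /∅/ ok → phonotactically legal
mwiz.zoz — violates constraint (iv): adjacent identical consonants /zz/ → phonotactically illegal
zwpi.mbap — violates constraint (i): syllable 1 onset /zwp/ has 3 consonants (> 2) → phonotactically illegal
lbval.bez — violates constraint (i): syllable 1 onset /lbv/ has 3 consonants (> 2) → phonotactically illegal
nwub — violates constraint (ii): syllable 1 coda contains /b/, which is not a licensed coda consonant → phonotactically illegal

lja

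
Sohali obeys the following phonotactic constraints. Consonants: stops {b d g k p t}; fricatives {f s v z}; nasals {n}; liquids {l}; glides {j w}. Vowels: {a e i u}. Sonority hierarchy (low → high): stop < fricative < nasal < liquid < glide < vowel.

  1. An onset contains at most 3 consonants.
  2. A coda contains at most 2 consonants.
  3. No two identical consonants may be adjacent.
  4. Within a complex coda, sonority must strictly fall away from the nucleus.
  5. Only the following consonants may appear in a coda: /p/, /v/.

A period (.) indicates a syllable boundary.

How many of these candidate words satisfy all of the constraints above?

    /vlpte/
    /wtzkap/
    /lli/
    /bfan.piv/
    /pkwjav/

/vlpte/ — violates constraint 1: syllable 1 onset /vlpt/ has 4 consonants (> 3) → not permitted
/wtzkap/ — violates constraint 1: syllable 1 onset /wtzk/ has 4 consonants (> 3) → not permitted
/lli/ — violates constraint 3: adjacent identical consonants /ll/ → not permitted
/bfan.piv/ — violates constraint 5: syllable 1 coda contains /n/, which is not a licensed coda consonant → not permitted
/pkwjav/ — violates constraint 1: syllable 1 onset /pkwj/ has 4 consonants (> 3) → not permitted
No form is permitted → 0.

0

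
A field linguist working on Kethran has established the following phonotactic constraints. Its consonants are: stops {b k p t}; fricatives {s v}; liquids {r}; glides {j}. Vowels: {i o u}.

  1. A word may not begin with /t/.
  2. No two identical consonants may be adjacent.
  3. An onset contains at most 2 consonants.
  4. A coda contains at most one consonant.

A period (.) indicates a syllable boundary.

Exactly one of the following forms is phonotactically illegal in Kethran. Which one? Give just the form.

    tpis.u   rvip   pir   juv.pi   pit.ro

tpis.u

tpis.u — violates constraint 1: word begins with /t/ → phonotactically illegal
rvip — σ1 onset /rv/ (2C), coda /p/ ok → phonotactically legal
pir — σ1 onset /p/, coda /r/ ok → phonotactically legal
juv.pi — σ1 onset /j/, coda /v/ ok; σ2 onset /p/, coda /∅/ ok → phonotactically legal
pit.ro — σ1 onset /p/, coda /t/ ok; σ2 onset /r/, coda /∅/ ok → phonotactically legal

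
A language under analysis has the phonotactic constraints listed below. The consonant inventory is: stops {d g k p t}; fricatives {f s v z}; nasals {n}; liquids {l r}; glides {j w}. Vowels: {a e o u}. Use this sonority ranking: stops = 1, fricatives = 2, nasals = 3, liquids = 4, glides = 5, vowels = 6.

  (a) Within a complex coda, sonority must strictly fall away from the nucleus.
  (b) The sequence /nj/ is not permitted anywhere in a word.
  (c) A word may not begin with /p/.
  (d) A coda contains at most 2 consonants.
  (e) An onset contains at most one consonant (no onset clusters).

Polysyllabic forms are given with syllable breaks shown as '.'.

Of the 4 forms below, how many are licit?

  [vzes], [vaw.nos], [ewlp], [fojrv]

1

[vzes] — violates constraint (e): syllable 1 onset /vz/ has 2 consonants (> 1) → illicit
[vaw.nos] — σ1 onset /v/, coda /w/ ok; σ2 onset /n/, coda /s/ ok → licit
[ewlp] — violates constraint (d): syllable 1 coda /wlp/ has 3 consonants (> 2) → illicit
[fojrv] — violates constraint (d): syllable 1 coda /jrv/ has 3 consonants (> 2) → illicit
Licit: [vaw.nos] → 1.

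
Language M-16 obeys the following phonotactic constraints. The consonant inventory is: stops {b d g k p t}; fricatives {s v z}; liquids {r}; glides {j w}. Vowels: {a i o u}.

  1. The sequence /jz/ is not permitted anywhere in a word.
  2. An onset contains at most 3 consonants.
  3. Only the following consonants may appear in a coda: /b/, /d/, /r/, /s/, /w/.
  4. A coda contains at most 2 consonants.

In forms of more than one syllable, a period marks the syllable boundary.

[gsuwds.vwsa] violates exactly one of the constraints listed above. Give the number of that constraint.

[gsuwds.vwsa]: syllable 1 coda /wds/ has 3 consonants (> 2).
This is a violation of constraint 4: "A coda contains at most 2 consonants."
The remaining constraints (1, 2, 3) are satisfied.

4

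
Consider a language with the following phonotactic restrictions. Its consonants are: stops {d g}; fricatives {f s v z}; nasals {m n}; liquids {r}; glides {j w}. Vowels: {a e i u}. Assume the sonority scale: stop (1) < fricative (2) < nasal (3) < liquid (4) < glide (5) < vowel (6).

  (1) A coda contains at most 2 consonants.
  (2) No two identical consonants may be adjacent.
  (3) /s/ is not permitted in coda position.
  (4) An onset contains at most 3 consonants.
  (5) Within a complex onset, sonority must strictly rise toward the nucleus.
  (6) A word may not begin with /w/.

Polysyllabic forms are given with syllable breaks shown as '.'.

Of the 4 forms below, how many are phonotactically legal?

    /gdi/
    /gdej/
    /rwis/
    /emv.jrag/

/gdi/ — violates constraint 5: syllable 1 onset /gd/: /g/ (stop, 1) → /d/ (stop, 1) does not rise → phonotactically illegal
/gdej/ — violates constraint 5: syllable 1 onset /gd/: /g/ (stop, 1) → /d/ (stop, 1) does not rise → phonotactically illegal
/rwis/ — violates constraint 3: syllable 1 coda contains /s/ → phonotactically illegal
/emv.jrag/ — violates constraint 5: syllable 2 onset /jr/: /j/ (glide, 5) → /r/ (liquid, 4) does not rise → phonotactically illegal
No form is phonotactically legal → 0.

0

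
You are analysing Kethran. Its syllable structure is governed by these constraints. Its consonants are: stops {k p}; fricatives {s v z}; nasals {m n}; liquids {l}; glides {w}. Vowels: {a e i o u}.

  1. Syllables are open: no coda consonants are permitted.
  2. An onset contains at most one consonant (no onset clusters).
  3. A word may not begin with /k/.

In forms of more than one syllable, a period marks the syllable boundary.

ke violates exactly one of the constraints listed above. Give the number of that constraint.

ke: word begins with /k/.
This is a violation of constraint 3: "A word may not begin with /k/."
The remaining constraints (1, 2) are satisfied.

3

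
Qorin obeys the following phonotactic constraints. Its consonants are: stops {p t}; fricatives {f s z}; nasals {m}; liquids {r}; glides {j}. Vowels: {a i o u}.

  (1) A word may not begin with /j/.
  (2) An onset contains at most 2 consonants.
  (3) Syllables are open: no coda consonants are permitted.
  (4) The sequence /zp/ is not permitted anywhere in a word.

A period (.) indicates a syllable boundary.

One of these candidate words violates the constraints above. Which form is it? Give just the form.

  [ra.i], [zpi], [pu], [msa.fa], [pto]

[ra.i] — σ1 onset /r/, coda /∅/ ok; σ2 onset /∅/, coda /∅/ ok → licit
[zpi] — violates constraint 4: contains banned sequence /zp/ → illicit
[pu] — σ1 onset /p/, coda /∅/ ok → licit
[msa.fa] — σ1 onset /ms/ (2C), coda /∅/ ok; σ2 onset /f/, coda /∅/ ok → licit
[pto] — σ1 onset /pt/ (2C), coda /∅/ ok → licit

[zpi]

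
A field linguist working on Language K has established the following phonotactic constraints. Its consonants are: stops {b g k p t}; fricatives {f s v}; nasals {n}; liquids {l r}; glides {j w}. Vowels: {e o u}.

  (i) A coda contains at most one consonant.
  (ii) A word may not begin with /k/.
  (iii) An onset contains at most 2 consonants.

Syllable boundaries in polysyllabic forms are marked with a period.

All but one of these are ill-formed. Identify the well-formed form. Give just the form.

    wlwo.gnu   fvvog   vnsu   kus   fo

wlwo.gnu — violates constraint (iii): syllable 1 onset /wlw/ has 3 consonants (> 2) → ill-formed
fvvog — violates constraint (iii): syllable 1 onset /fvv/ has 3 consonants (> 2) → ill-formed
vnsu — violates constraint (iii): syllable 1 onset /vns/ has 3 consonants (> 2) → ill-formed
kus — violates constraint (ii): word begins with /k/ → ill-formed
fo — σ1 onset /f/, coda /∅/ ok → well-formed

fo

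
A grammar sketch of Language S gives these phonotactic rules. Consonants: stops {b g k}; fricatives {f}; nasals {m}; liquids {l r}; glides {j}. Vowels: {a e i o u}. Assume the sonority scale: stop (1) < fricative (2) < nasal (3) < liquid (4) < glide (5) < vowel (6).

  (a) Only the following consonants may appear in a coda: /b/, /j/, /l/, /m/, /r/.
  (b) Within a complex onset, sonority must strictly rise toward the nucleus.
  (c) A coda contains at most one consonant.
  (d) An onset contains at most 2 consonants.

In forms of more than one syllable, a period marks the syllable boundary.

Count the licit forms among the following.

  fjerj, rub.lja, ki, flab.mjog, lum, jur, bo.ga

fjerj — violates constraint (c): syllable 1 coda /rj/ has 2 consonants (> 1) → illicit
rub.lja — σ1 onset /r/, coda /b/ ok; σ2 onset /lj/ (4→5 rises), coda /∅/ ok → licit
ki — σ1 onset /k/, coda /∅/ ok → licit
flab.mjog — violates constraint (a): syllable 2 coda contains /g/, which is not a licensed coda consonant → illicit
lum — σ1 onset /l/, coda /m/ ok → licit
jur — σ1 onset /j/, coda /r/ ok → licit
bo.ga — σ1 onset /b/, coda /∅/ ok; σ2 onset /g/, coda /∅/ ok → licit
Licit: rub.lja, ki, lum, jur, bo.ga → 5.

5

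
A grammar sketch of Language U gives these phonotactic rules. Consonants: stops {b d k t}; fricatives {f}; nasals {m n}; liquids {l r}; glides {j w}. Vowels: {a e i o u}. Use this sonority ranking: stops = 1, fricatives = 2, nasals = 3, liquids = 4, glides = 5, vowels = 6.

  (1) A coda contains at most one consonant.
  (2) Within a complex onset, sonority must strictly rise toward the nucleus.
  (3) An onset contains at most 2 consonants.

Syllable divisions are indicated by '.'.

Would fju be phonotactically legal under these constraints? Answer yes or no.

fju — σ1 onset /fj/ (2→5 rises), coda /∅/ ok → phonotactically legal

yes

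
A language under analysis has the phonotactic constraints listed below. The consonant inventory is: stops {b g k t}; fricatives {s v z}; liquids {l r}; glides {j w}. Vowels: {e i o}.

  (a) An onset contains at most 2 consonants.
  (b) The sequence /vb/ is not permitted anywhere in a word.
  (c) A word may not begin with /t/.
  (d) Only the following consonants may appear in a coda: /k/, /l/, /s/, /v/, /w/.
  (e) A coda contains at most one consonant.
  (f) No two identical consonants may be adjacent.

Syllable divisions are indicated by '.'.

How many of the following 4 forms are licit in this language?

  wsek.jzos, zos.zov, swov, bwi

wsek.jzos — σ1 onset /ws/ (2C), coda /k/ ok; σ2 onset /jz/ (2C), coda /s/ ok → licit
zos.zov — σ1 onset /z/, coda /s/ ok; σ2 onset /z/, coda /v/ ok → licit
swov — σ1 onset /sw/ (2C), coda /v/ ok → licit
bwi — σ1 onset /bw/ (2C), coda /∅/ ok → licit
Licit: wsek.jzos, zos.zov, swov, bwi → 4.

4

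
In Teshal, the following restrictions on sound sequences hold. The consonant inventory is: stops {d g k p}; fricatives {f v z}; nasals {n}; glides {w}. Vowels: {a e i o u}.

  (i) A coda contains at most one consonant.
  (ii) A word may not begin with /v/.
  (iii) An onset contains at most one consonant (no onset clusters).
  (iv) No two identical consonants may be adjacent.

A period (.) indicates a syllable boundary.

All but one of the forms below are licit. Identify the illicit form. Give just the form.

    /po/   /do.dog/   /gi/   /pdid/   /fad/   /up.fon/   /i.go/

/po/ — σ1 onset /p/, coda /∅/ ok → licit
/do.dog/ — σ1 onset /d/, coda /∅/ ok; σ2 onset /d/, coda /g/ ok → licit
/gi/ — σ1 onset /g/, coda /∅/ ok → licit
/pdid/ — violates constraint (iii): syllable 1 onset /pd/ has 2 consonants (> 1) → illicit
/fad/ — σ1 onset /f/, coda /d/ ok → licit
/up.fon/ — σ1 onset /∅/, coda /p/ ok; σ2 onset /f/, coda /n/ ok → licit
/i.go/ — σ1 onset /∅/, coda /∅/ ok; σ2 onset /g/, coda /∅/ ok → licit

/pdid/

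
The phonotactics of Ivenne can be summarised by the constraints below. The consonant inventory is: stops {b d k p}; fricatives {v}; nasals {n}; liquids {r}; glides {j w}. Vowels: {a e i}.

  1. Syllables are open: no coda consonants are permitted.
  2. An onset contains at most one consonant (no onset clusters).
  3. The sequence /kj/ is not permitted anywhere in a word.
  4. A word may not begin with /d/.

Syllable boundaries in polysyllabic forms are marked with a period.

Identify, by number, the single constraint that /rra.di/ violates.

/rra.di/: syllable 1 onset /rr/ has 2 consonants (> 1).
This is a violation of constraint 2: "An onset contains at most one consonant (no onset clusters)."
The remaining constraints (1, 3, 4) are satisfied.

2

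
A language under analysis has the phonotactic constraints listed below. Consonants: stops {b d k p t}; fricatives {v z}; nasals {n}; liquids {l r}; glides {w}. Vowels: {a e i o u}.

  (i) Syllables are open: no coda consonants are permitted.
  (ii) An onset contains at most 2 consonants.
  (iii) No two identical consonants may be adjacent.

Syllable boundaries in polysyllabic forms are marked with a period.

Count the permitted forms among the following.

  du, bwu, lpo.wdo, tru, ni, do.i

6

du — σ1 onset /d/, coda /∅/ ok → permitted
bwu — σ1 onset /bw/ (2C), coda /∅/ ok → permitted
lpo.wdo — σ1 onset /lp/ (2C), coda /∅/ ok; σ2 onset /wd/ (2C), coda /∅/ ok → permitted
tru — σ1 onset /tr/ (2C), coda /∅/ ok → permitted
ni — σ1 onset /n/, coda /∅/ ok → permitted
do.i — σ1 onset /d/, coda /∅/ ok; σ2 onset /∅/, coda /∅/ ok → permitted
Permitted: du, bwu, lpo.wdo, tru, ni, do.i → 6.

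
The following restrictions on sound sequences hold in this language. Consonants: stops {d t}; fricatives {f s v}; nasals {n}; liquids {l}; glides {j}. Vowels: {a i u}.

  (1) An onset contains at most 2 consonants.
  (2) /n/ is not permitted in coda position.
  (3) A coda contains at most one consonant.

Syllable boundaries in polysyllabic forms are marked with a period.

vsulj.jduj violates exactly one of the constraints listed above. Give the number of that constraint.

3

vsulj.jduj: syllable 1 coda /lj/ has 2 consonants (> 1).
This is a violation of constraint 3: "A coda contains at most one consonant."
The remaining constraints (1, 2) are satisfied.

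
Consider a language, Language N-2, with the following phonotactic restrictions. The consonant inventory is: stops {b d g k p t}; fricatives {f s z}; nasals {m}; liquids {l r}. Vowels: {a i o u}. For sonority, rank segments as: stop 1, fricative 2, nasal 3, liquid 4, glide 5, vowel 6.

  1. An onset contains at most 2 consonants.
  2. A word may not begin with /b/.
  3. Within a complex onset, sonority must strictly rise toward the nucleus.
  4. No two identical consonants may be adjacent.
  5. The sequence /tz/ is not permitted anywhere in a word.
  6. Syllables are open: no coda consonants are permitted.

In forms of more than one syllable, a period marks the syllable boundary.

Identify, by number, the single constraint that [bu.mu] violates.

[bu.mu]: word begins with /b/.
This is a violation of constraint 2: "A word may not begin with /b/."
The remaining constraints (1, 3, 4, 5, 6) are satisfied.

2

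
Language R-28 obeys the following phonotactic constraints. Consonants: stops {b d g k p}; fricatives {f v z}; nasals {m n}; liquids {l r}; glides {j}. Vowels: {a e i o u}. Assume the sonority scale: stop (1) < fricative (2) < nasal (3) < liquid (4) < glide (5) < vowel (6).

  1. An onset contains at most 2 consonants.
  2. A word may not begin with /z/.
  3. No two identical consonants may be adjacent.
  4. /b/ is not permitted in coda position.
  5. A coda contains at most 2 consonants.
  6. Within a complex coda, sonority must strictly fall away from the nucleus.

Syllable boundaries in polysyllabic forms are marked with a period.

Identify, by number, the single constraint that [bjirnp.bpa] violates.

5

[bjirnp.bpa]: syllable 1 coda /rnp/ has 3 consonants (> 2).
This is a violation of constraint 5: "A coda contains at most 2 consonants."
The remaining constraints (1, 2, 3, 4, 6) are satisfied.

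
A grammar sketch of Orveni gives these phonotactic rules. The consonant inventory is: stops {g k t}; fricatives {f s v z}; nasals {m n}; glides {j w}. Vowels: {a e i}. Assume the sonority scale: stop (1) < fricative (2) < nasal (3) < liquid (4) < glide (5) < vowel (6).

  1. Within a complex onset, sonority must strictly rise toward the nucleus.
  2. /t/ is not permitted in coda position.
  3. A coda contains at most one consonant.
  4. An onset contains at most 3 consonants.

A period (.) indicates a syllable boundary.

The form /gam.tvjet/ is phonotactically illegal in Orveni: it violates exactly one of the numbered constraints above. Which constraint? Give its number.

/gam.tvjet/: syllable 2 coda contains /t/.
This is a violation of constraint 2: "/t/ is not permitted in coda position."
The remaining constraints (1, 3, 4) are satisfied.

2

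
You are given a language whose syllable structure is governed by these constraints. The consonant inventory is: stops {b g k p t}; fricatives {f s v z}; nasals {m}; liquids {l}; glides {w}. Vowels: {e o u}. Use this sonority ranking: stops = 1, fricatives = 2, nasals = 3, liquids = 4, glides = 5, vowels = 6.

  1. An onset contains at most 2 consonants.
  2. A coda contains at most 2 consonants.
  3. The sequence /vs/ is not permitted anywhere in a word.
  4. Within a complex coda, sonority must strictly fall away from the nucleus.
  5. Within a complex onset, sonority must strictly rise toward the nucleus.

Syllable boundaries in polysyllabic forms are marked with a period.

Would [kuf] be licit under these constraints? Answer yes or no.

[kuf] — σ1 onset /k/, coda /f/ ok → licit

yes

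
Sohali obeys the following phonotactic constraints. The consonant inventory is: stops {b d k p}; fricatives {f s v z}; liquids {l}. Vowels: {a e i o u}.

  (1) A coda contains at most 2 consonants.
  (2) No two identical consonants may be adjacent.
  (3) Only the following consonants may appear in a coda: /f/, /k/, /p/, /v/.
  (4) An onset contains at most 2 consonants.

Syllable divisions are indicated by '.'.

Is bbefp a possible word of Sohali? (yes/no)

bbefp — violates constraint 2: adjacent identical consonants /bb/ → not permitted

no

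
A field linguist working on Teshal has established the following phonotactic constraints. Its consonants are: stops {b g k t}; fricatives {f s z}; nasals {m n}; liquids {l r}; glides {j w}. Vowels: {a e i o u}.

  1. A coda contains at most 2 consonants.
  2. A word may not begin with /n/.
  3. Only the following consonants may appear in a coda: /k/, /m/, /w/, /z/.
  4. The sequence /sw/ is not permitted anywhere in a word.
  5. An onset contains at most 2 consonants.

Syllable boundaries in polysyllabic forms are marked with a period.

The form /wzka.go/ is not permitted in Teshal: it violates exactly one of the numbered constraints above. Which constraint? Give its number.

5

/wzka.go/: syllable 1 onset /wzk/ has 3 consonants (> 2).
This is a violation of constraint 5: "An onset contains at most 2 consonants."
The remaining constraints (1, 2, 3, 4) are satisfied.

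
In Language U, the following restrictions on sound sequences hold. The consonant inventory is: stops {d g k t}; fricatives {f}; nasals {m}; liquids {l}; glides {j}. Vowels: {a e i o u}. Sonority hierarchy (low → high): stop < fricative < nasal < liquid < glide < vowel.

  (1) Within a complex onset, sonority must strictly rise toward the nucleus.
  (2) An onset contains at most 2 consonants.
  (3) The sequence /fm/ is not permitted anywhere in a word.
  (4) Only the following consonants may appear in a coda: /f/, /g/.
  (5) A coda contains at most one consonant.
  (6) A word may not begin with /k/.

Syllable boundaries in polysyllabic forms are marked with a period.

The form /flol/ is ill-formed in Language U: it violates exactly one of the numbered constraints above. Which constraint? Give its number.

/flol/: syllable 1 coda contains /l/, which is not a licensed coda consonant.
This is a violation of constraint 4: "Only the following consonants may appear in a coda: /f/, /g/."
The remaining constraints (1, 2, 3, 5, 6) are satisfied.

4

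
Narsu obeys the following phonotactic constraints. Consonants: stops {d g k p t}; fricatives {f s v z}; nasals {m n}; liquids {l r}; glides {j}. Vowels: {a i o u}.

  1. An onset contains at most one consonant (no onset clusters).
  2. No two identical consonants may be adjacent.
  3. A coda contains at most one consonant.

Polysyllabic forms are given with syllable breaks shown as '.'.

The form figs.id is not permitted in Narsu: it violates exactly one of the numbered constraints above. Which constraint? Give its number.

3

figs.id: syllable 1 coda /gs/ has 2 consonants (> 1).
This is a violation of constraint 3: "A coda contains at most one consonant."
The remaining constraints (1, 2) are satisfied.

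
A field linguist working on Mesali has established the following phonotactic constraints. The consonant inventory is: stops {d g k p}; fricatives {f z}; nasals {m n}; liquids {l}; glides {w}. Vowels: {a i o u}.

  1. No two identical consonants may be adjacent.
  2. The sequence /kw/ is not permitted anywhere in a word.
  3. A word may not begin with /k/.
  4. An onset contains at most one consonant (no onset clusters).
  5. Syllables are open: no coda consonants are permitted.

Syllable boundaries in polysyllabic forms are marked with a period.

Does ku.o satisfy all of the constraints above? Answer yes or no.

ku.o — violates constraint 3: word begins with /k/ → phonotactically illegal

no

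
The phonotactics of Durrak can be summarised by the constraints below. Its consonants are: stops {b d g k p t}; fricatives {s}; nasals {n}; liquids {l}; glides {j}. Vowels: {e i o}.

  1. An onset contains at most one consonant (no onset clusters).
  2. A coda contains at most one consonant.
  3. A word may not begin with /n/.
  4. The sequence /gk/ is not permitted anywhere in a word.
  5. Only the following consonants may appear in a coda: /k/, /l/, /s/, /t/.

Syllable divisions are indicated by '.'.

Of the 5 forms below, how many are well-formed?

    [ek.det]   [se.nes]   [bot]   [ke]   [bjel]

[ek.det] — σ1 onset /∅/, coda /k/ ok; σ2 onset /d/, coda /t/ ok → well-formed
[se.nes] — σ1 onset /s/, coda /∅/ ok; σ2 onset /n/, coda /s/ ok → well-formed
[bot] — σ1 onset /b/, coda /t/ ok → well-formed
[ke] — σ1 onset /k/, coda /∅/ ok → well-formed
[bjel] — violates constraint 1: syllable 1 onset /bj/ has 2 consonants (> 1) → ill-formed
Well-formed: [ek.det], [se.nes], [bot], [ke] → 4.

4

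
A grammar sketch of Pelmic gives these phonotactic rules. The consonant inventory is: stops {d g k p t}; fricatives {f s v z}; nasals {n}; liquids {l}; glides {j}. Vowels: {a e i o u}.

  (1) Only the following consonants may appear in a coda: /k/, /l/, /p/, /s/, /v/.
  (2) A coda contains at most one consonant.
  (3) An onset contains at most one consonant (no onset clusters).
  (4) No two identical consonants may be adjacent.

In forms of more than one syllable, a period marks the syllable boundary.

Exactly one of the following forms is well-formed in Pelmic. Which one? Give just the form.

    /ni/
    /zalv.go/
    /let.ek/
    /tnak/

/ni/

/ni/ — σ1 onset /n/, coda /∅/ ok → well-formed
/zalv.go/ — violates constraint 2: syllable 1 coda /lv/ has 2 consonants (> 1) → ill-formed
/let.ek/ — violates constraint 1: syllable 1 coda contains /t/, which is not a licensed coda consonant → ill-formed
/tnak/ — violates constraint 3: syllable 1 onset /tn/ has 2 consonants (> 1) → ill-formed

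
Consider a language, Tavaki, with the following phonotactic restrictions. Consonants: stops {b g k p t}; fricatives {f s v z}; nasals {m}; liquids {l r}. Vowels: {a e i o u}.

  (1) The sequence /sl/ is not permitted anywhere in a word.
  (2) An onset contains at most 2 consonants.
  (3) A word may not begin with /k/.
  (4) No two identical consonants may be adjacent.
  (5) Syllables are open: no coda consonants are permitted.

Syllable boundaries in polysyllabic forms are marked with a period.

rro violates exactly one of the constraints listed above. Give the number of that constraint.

rro: adjacent identical consonants /rr/.
This is a violation of constraint 4: "No two identical consonants may be adjacent."
The remaining constraints (1, 2, 3, 5) are satisfied.

4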